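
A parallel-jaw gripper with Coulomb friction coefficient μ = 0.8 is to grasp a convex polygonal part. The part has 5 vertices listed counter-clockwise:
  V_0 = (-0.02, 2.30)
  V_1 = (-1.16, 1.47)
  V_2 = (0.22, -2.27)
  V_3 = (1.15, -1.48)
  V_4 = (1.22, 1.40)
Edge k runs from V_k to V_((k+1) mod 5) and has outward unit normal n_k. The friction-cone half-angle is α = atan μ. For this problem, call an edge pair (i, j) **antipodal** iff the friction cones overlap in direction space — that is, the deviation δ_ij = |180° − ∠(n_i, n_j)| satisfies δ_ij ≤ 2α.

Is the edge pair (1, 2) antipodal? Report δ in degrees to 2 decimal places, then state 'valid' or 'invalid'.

α = atan 0.8 = 38.66°;  2α = 77.32°
edge 1: e_1 = (+1.38, -3.74);  n_1 = (-0.9382, -0.3462)
edge 2: e_2 = (+0.93, +0.79);  n_2 = (+0.6474, -0.7621)
∠(n_1, n_2) = 110.09°
δ = |180° − 110.09°| = 69.91°
69.91° ≤ 2α = 77.32°  →  valid

δ = 69.91°, valid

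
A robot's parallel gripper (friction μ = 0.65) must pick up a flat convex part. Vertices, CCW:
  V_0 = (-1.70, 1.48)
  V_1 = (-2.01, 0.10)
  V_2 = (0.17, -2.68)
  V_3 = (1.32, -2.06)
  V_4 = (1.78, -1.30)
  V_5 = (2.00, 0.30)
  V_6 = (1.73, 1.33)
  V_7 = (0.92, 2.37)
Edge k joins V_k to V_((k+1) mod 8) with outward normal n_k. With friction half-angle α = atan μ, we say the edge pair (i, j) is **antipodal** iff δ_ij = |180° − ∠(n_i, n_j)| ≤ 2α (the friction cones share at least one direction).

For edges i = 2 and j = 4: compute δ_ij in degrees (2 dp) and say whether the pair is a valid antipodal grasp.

α = atan 0.65 = 33.02°;  2α = 66.05°
edge 2: e_2 = (+1.15, +0.62);  n_2 = (+0.4746, -0.8802)
edge 4: e_4 = (+0.22, +1.60);  n_4 = (+0.9907, -0.1362)
∠(n_2, n_4) = 53.84°
δ = |180° − 53.84°| = 126.16°
126.16° > 2α = 66.05°  →  invalid

δ = 126.16°, invalid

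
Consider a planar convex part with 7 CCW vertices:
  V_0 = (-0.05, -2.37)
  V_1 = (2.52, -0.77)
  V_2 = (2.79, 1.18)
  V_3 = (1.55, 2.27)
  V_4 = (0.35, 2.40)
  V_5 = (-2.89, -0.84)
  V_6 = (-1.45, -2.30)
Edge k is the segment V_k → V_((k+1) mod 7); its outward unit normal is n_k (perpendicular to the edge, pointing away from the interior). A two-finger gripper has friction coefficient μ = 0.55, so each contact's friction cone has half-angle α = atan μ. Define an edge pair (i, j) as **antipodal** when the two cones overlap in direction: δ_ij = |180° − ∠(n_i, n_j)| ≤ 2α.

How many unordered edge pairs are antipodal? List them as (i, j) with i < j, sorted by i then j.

α = atan 0.55 = 28.81°;  2α = 57.62°
n_0 = (+0.5285, -0.8489)
n_1 = (+0.9905, -0.1372)
n_2 = (+0.6602, +0.7511)
n_3 = (+0.1077, +0.9942)
n_4 = (-0.7071, +0.7071)
n_5 = (-0.7120, -0.7022)
n_6 = (-0.0499, -0.9988)
  (0,1): δ = 129.79°  ·
  (0,2): δ = 73.22°  ·
  (0,3): δ = 38.09°  ✓
  (0,4): δ = 13.09°  ✓
  (0,5): δ = 102.70°  ·
  (0,6): δ = 145.23°  ·
  (1,2): δ = 123.43°  ·
  (1,3): δ = 88.30°  ·
  (1,4): δ = 37.12°  ✓
  (1,5): δ = 52.49°  ✓
  (1,6): δ = 95.02°  ·
  (2,3): δ = 144.87°  ·
  (2,4): δ = 93.68°  ·
  (2,5): δ = 4.08°  ✓
  (2,6): δ = 38.45°  ✓
  (3,4): δ = 128.82°  ·
  (3,5): δ = 39.21°  ✓
  (3,6): δ = 3.32°  ✓
  (4,5): δ = 90.40°  ·
  (4,6): δ = 47.86°  ✓
  (5,6): δ = 137.47°  ·
antipodal pairs: 9

count = 9; pairs: (0,3), (0,4), (1,4), (1,5), (2,5), (2,6), (3,5), (3,6), (4,6)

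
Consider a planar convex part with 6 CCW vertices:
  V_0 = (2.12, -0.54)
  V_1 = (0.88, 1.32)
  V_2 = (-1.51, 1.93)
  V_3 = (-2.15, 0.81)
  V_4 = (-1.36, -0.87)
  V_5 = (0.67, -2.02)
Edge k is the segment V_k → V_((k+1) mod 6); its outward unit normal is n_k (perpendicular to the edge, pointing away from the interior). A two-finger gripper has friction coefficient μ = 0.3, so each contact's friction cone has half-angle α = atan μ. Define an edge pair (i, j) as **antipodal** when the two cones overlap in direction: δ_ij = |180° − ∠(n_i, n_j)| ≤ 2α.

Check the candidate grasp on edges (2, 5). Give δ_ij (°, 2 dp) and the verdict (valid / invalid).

δ = 14.67°, valid

α = atan 0.3 = 16.70°;  2α = 33.40°
edge 2: e_2 = (-0.64, -1.12);  n_2 = (-0.8682, +0.4961)
edge 5: e_5 = (+1.45, +1.48);  n_5 = (+0.7143, -0.6998)
∠(n_2, n_5) = 165.33°
δ = |180° − 165.33°| = 14.67°
14.67° ≤ 2α = 33.40°  →  valid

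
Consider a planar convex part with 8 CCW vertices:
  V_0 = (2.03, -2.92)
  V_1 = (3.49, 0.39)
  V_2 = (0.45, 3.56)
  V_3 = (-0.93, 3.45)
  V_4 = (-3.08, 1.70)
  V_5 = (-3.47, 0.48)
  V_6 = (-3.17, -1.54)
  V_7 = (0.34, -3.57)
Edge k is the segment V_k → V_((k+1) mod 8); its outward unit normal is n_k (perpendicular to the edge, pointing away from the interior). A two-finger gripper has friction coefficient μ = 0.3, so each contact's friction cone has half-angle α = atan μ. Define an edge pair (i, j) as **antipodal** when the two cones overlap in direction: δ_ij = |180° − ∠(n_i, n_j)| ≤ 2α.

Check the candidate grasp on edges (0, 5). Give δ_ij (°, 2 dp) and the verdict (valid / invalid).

α = atan 0.3 = 16.70°;  2α = 33.40°
edge 0: e_0 = (+1.46, +3.31);  n_0 = (+0.9149, -0.4036)
edge 5: e_5 = (+0.30, -2.02);  n_5 = (-0.9892, -0.1469)
∠(n_0, n_5) = 147.75°
δ = |180° − 147.75°| = 32.25°
32.25° ≤ 2α = 33.40°  →  valid

δ = 32.25°, valid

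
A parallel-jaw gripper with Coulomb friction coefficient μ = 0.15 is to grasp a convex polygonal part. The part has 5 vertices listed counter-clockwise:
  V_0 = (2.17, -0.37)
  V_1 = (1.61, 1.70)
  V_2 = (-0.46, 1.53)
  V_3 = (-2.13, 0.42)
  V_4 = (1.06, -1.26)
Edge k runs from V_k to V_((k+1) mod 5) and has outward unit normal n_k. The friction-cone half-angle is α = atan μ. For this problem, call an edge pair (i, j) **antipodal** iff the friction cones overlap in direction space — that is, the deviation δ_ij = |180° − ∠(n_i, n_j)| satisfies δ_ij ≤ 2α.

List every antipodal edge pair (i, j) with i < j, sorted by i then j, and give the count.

count = 1; pairs: (2,4)

α = atan 0.15 = 8.53°;  2α = 17.06°
n_0 = (+0.9653, +0.2611)
n_1 = (-0.0819, +0.9966)
n_2 = (-0.5535, +0.8328)
n_3 = (-0.4660, -0.8848)
n_4 = (+0.6256, -0.7802)
  (0,1): δ = 100.44°  ·
  (0,2): δ = 71.53°  ·
  (0,3): δ = 47.09°  ·
  (0,4): δ = 113.58°  ·
  (1,2): δ = 151.08°  ·
  (1,3): δ = 32.47°  ·
  (1,4): δ = 34.03°  ·
  (2,3): δ = 61.38°  ·
  (2,4): δ = 5.11°  ✓
  (3,4): δ = 113.50°  ·
antipodal pairs: 1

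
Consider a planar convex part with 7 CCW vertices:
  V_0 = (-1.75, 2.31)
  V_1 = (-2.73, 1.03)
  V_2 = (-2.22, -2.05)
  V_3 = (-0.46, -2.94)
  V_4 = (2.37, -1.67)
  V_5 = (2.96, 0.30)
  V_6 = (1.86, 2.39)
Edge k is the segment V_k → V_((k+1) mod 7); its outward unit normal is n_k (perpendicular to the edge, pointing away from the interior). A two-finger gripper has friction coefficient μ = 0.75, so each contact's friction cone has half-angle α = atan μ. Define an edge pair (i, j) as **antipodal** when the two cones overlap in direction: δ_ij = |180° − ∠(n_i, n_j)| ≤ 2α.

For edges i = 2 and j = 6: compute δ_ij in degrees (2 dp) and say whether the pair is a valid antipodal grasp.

δ = 28.09°, valid

α = atan 0.75 = 36.87°;  2α = 73.74°
edge 2: e_2 = (+1.76, -0.89);  n_2 = (-0.4513, -0.8924)
edge 6: e_6 = (-3.61, -0.08);  n_6 = (-0.0222, +0.9998)
∠(n_2, n_6) = 151.91°
δ = |180° − 151.91°| = 28.09°
28.09° ≤ 2α = 73.74°  →  valid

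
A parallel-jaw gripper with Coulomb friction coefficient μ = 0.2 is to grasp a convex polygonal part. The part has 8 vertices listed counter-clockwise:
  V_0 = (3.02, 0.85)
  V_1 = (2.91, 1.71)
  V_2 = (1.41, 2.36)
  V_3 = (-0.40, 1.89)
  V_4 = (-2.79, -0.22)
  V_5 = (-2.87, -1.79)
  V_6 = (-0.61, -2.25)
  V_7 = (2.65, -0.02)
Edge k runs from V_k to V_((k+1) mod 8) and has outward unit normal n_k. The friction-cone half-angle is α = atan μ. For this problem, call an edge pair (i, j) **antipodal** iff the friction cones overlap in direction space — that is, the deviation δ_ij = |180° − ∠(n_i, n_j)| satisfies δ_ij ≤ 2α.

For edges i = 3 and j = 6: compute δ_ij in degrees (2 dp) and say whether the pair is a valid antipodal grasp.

α = atan 0.2 = 11.31°;  2α = 22.62°
edge 3: e_3 = (-2.39, -2.11);  n_3 = (-0.6618, +0.7497)
edge 6: e_6 = (+3.26, +2.23);  n_6 = (+0.5646, -0.8254)
∠(n_3, n_6) = 172.93°
δ = |180° − 172.93°| = 7.07°
7.07° ≤ 2α = 22.62°  →  valid

δ = 7.07°, valid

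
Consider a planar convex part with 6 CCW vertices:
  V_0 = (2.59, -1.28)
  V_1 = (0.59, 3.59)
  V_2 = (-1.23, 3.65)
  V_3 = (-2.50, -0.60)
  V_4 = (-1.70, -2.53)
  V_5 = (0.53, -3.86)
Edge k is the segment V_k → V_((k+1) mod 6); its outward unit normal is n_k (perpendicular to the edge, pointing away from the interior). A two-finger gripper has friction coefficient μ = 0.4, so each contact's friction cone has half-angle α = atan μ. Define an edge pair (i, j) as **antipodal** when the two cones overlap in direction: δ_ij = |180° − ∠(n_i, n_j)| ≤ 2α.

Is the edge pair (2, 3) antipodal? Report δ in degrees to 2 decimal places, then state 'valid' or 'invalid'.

δ = 140.85°, invalid

α = atan 0.4 = 21.80°;  2α = 43.60°
edge 2: e_2 = (-1.27, -4.25);  n_2 = (-0.9581, +0.2863)
edge 3: e_3 = (+0.80, -1.93);  n_3 = (-0.9238, -0.3829)
∠(n_2, n_3) = 39.15°
δ = |180° − 39.15°| = 140.85°
140.85° > 2α = 43.60°  →  invalid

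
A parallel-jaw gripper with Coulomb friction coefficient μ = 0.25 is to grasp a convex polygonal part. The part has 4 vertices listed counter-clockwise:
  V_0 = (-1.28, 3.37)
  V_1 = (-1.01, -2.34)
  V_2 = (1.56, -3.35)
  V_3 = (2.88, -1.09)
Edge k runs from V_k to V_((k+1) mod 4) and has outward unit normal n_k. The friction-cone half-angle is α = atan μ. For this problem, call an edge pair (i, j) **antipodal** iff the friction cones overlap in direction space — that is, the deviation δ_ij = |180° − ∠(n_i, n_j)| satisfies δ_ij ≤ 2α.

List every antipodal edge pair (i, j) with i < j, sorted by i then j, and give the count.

count = 1; pairs: (1,3)

α = atan 0.25 = 14.04°;  2α = 28.07°
n_0 = (-0.9989, -0.0472)
n_1 = (-0.3658, -0.9307)
n_2 = (+0.8635, -0.5043)
n_3 = (+0.7313, +0.6821)
  (0,1): δ = 114.16°  ·
  (0,2): δ = 33.00°  ·
  (0,3): δ = 40.30°  ·
  (1,2): δ = 98.83°  ·
  (1,3): δ = 25.54°  ✓
  (2,3): δ = 106.71°  ·
antipodal pairs: 1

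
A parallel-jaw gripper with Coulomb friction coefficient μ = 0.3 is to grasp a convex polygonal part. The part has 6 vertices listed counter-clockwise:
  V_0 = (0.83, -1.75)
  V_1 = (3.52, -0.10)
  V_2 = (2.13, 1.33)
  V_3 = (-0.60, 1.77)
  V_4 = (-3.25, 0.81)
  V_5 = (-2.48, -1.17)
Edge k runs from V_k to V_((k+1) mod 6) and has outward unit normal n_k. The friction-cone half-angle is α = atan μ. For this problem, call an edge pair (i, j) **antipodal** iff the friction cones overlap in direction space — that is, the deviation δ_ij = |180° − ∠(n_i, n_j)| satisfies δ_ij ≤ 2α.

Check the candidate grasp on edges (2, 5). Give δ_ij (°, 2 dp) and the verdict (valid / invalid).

δ = 0.78°, valid

α = atan 0.3 = 16.70°;  2α = 33.40°
edge 2: e_2 = (-2.73, +0.44);  n_2 = (+0.1591, +0.9873)
edge 5: e_5 = (+3.31, -0.58);  n_5 = (-0.1726, -0.9850)
∠(n_2, n_5) = 179.22°
δ = |180° − 179.22°| = 0.78°
0.78° ≤ 2α = 33.40°  →  valid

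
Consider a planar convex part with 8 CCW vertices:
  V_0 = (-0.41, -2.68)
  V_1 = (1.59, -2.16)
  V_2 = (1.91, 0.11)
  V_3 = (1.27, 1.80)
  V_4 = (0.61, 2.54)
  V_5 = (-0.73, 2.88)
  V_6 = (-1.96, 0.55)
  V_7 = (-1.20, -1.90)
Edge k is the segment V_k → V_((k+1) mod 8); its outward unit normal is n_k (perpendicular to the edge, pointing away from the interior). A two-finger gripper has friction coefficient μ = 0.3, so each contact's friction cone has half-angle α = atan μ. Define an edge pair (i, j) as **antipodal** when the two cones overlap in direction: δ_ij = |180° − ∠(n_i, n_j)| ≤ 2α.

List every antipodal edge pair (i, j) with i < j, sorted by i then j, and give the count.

α = atan 0.3 = 16.70°;  2α = 33.40°
n_0 = (+0.2516, -0.9678)
n_1 = (+0.9902, -0.1396)
n_2 = (+0.9352, +0.3542)
n_3 = (+0.7463, +0.6656)
n_4 = (+0.2459, +0.9693)
n_5 = (-0.8843, +0.4668)
n_6 = (-0.9551, -0.2963)
n_7 = (-0.7026, -0.7116)
  (0,1): δ = 112.60°  ·
  (0,2): δ = 83.83°  ·
  (0,3): δ = 62.84°  ·
  (0,4): δ = 28.81°  ✓
  (0,5): δ = 47.60°  ·
  (0,6): δ = 92.66°  ·
  (0,7): δ = 120.79°  ·
  (1,2): δ = 151.23°  ·
  (1,3): δ = 130.25°  ·
  (1,4): δ = 96.21°  ·
  (1,5): δ = 19.81°  ✓
  (1,6): δ = 25.26°  ✓
  (1,7): δ = 53.39°  ·
  (2,3): δ = 159.01°  ·
  (2,4): δ = 124.98°  ·
  (2,5): δ = 48.57°  ·
  (2,6): δ = 3.51°  ✓
  (2,7): δ = 24.62°  ✓
  (3,4): δ = 145.97°  ·
  (3,5): δ = 69.56°  ·
  (3,6): δ = 24.50°  ✓
  (3,7): δ = 3.64°  ✓
  (4,5): δ = 103.59°  ·
  (4,6): δ = 58.53°  ·
  (4,7): δ = 30.40°  ✓
  (5,6): δ = 134.94°  ·
  (5,7): δ = 106.81°  ·
  (6,7): δ = 151.87°  ·
antipodal pairs: 8

count = 8; pairs: (0,4), (1,5), (1,6), (2,6), (2,7), (3,6), (3,7), (4,7)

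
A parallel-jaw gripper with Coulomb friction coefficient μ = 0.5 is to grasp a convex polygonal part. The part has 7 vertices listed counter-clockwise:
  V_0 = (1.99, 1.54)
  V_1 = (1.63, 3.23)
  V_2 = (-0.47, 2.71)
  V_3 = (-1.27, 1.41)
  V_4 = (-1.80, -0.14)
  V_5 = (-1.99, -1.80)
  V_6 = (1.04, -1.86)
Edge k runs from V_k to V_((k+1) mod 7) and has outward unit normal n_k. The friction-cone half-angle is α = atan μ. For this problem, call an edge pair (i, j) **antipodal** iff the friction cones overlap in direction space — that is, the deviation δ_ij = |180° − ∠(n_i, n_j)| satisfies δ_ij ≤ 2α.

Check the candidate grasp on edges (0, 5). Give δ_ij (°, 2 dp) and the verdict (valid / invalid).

δ = 76.84°, invalid

α = atan 0.5 = 26.57°;  2α = 53.13°
edge 0: e_0 = (-0.36, +1.69);  n_0 = (+0.9781, +0.2083)
edge 5: e_5 = (+3.03, -0.06);  n_5 = (-0.0198, -0.9998)
∠(n_0, n_5) = 103.16°
δ = |180° − 103.16°| = 76.84°
76.84° > 2α = 53.13°  →  invalid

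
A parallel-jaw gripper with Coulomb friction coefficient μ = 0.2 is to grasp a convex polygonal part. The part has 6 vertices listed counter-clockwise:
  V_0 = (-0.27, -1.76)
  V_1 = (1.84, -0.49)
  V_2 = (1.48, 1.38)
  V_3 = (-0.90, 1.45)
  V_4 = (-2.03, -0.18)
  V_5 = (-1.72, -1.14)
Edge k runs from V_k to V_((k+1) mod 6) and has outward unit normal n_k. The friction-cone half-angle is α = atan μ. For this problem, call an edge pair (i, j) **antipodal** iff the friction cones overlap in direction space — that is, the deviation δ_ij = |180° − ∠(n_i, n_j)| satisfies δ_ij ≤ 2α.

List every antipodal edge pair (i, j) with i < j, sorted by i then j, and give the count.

α = atan 0.2 = 11.31°;  2α = 22.62°
n_0 = (+0.5157, -0.8568)
n_1 = (+0.9820, +0.1890)
n_2 = (+0.0294, +0.9996)
n_3 = (-0.8218, +0.5697)
n_4 = (-0.9516, -0.3073)
n_5 = (-0.3932, -0.9195)
  (0,1): δ = 110.15°  ·
  (0,2): δ = 32.73°  ·
  (0,3): δ = 24.22°  ·
  (0,4): δ = 76.85°  ·
  (0,5): δ = 125.81°  ·
  (1,2): δ = 102.58°  ·
  (1,3): δ = 45.63°  ·
  (1,4): δ = 7.00°  ✓
  (1,5): δ = 55.95°  ·
  (2,3): δ = 123.05°  ·
  (2,4): δ = 70.42°  ·
  (2,5): δ = 21.47°  ✓
  (3,4): δ = 127.37°  ·
  (3,5): δ = 78.42°  ·
  (4,5): δ = 131.05°  ·
antipodal pairs: 2

count = 2; pairs: (1,4), (2,5)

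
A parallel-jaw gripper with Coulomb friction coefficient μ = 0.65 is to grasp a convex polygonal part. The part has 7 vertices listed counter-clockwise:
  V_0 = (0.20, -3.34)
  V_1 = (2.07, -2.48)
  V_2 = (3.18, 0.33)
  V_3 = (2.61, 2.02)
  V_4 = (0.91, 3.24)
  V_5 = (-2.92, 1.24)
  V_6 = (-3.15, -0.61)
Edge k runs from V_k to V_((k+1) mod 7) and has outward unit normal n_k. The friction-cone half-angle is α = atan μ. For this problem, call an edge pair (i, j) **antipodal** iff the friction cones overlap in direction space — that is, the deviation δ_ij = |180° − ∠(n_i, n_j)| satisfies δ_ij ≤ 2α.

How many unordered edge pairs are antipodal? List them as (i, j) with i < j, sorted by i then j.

α = atan 0.65 = 33.02°;  2α = 66.05°
n_0 = (+0.4178, -0.9085)
n_1 = (+0.9301, -0.3674)
n_2 = (+0.9476, +0.3196)
n_3 = (+0.5830, +0.8124)
n_4 = (-0.4629, +0.8864)
n_5 = (-0.9924, +0.1234)
n_6 = (-0.6317, -0.7752)
  (0,1): δ = 136.25°  ·
  (0,2): δ = 96.06°  ·
  (0,3): δ = 60.36°  ✓
  (0,4): δ = 2.88°  ✓
  (0,5): δ = 58.22°  ✓
  (0,6): δ = 116.13°  ·
  (1,2): δ = 139.81°  ·
  (1,3): δ = 104.11°  ·
  (1,4): δ = 40.87°  ✓
  (1,5): δ = 14.47°  ✓
  (1,6): δ = 72.38°  ·
  (2,3): δ = 144.30°  ·
  (2,4): δ = 81.06°  ·
  (2,5): δ = 25.73°  ✓
  (2,6): δ = 32.18°  ✓
  (3,4): δ = 116.76°  ·
  (3,5): δ = 61.42°  ✓
  (3,6): δ = 3.51°  ✓
  (4,5): δ = 124.66°  ·
  (4,6): δ = 66.75°  ·
  (5,6): δ = 122.09°  ·
antipodal pairs: 9

count = 9; pairs: (0,3), (0,4), (0,5), (1,4), (1,5), (2,5), (2,6), (3,5), (3,6)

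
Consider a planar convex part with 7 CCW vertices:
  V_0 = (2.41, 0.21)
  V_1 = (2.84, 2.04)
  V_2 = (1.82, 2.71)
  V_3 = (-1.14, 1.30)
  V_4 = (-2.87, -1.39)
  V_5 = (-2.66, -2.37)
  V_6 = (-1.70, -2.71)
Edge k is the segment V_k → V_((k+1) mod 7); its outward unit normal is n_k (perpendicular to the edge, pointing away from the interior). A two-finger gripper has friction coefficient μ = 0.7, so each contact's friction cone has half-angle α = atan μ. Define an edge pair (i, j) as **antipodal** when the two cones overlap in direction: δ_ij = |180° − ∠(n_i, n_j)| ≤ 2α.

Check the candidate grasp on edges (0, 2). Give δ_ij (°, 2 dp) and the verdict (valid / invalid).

δ = 51.31°, valid

α = atan 0.7 = 34.99°;  2α = 69.98°
edge 0: e_0 = (+0.43, +1.83);  n_0 = (+0.9735, -0.2287)
edge 2: e_2 = (-2.96, -1.41);  n_2 = (-0.4301, +0.9028)
∠(n_0, n_2) = 128.69°
δ = |180° − 128.69°| = 51.31°
51.31° ≤ 2α = 69.98°  →  valid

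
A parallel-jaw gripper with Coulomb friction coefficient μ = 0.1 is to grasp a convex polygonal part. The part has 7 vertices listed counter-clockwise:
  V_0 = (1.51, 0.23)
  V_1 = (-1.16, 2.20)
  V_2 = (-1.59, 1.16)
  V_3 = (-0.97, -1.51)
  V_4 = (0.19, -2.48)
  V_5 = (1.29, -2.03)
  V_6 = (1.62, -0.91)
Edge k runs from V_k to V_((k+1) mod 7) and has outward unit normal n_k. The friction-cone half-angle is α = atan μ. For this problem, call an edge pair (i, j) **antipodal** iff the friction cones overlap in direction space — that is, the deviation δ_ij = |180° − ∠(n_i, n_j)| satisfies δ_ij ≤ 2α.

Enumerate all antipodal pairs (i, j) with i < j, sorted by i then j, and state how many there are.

count = 3; pairs: (0,3), (1,5), (2,6)

α = atan 0.1 = 5.71°;  2α = 11.42°
n_0 = (+0.5937, +0.8047)
n_1 = (-0.9241, +0.3821)
n_2 = (-0.9741, -0.2262)
n_3 = (-0.6415, -0.7671)
n_4 = (+0.3786, -0.9255)
n_5 = (+0.9592, -0.2826)
n_6 = (+0.9954, +0.0960)
  (0,1): δ = 76.04°  ·
  (0,2): δ = 40.51°  ·
  (0,3): δ = 3.48°  ✓
  (0,4): δ = 58.67°  ·
  (0,5): δ = 110.00°  ·
  (0,6): δ = 131.93°  ·
  (1,2): δ = 144.46°  ·
  (1,3): δ = 107.44°  ·
  (1,4): δ = 45.29°  ·
  (1,5): δ = 6.05°  ✓
  (1,6): δ = 27.97°  ·
  (2,3): δ = 142.98°  ·
  (2,4): δ = 80.82°  ·
  (2,5): δ = 29.49°  ·
  (2,6): δ = 7.56°  ✓
  (3,4): δ = 117.85°  ·
  (3,5): δ = 66.51°  ·
  (3,6): δ = 44.59°  ·
  (4,5): δ = 128.67°  ·
  (4,6): δ = 106.74°  ·
  (5,6): δ = 158.07°  ·
antipodal pairs: 3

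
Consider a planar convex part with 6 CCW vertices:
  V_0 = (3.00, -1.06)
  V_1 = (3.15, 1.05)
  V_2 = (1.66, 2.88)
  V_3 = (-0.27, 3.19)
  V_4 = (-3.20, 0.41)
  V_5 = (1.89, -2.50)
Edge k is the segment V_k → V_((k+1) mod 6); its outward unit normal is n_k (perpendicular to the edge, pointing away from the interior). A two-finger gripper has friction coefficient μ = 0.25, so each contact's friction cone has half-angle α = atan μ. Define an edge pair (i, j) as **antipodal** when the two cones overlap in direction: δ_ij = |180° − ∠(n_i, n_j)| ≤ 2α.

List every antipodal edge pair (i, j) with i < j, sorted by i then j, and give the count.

α = atan 0.25 = 14.04°;  2α = 28.07°
n_0 = (+0.9975, -0.0709)
n_1 = (+0.7755, +0.6314)
n_2 = (+0.1586, +0.9873)
n_3 = (-0.6883, +0.7254)
n_4 = (-0.4963, -0.8681)
n_5 = (+0.7920, -0.6105)
  (0,1): δ = 136.78°  ·
  (0,2): δ = 95.06°  ·
  (0,3): δ = 42.44°  ·
  (0,4): δ = 64.31°  ·
  (0,5): δ = 146.44°  ·
  (1,2): δ = 138.28°  ·
  (1,3): δ = 85.66°  ·
  (1,4): δ = 21.09°  ✓
  (1,5): δ = 103.22°  ·
  (2,3): δ = 127.38°  ·
  (2,4): δ = 20.63°  ✓
  (2,5): δ = 61.50°  ·
  (3,4): δ = 73.25°  ·
  (3,5): δ = 8.88°  ✓
  (4,5): δ = 97.87°  ·
antipodal pairs: 3

count = 3; pairs: (1,4), (2,4), (3,5)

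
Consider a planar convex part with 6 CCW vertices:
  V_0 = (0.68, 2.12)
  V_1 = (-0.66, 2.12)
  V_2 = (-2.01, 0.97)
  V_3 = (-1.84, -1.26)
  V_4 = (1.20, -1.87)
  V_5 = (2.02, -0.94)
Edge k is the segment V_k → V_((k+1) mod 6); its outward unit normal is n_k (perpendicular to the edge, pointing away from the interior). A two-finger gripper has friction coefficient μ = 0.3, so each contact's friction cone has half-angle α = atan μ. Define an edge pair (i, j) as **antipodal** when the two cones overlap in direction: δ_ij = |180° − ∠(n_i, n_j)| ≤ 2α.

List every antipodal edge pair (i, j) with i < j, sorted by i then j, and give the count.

count = 3; pairs: (0,3), (1,4), (2,5)

α = atan 0.3 = 16.70°;  2α = 33.40°
n_0 = (+0.0000, +1.0000)
n_1 = (-0.6485, +0.7612)
n_2 = (-0.9971, -0.0760)
n_3 = (-0.1967, -0.9805)
n_4 = (+0.7501, -0.6614)
n_5 = (+0.9160, +0.4011)
  (0,1): δ = 139.57°  ·
  (0,2): δ = 85.64°  ·
  (0,3): δ = 11.35°  ✓
  (0,4): δ = 48.60°  ·
  (0,5): δ = 113.65°  ·
  (1,2): δ = 126.07°  ·
  (1,3): δ = 51.77°  ·
  (1,4): δ = 8.17°  ✓
  (1,5): δ = 73.22°  ·
  (2,3): δ = 105.71°  ·
  (2,4): δ = 45.76°  ·
  (2,5): δ = 19.29°  ✓
  (3,4): δ = 120.06°  ·
  (3,5): δ = 55.00°  ·
  (4,5): δ = 114.95°  ·
antipodal pairs: 3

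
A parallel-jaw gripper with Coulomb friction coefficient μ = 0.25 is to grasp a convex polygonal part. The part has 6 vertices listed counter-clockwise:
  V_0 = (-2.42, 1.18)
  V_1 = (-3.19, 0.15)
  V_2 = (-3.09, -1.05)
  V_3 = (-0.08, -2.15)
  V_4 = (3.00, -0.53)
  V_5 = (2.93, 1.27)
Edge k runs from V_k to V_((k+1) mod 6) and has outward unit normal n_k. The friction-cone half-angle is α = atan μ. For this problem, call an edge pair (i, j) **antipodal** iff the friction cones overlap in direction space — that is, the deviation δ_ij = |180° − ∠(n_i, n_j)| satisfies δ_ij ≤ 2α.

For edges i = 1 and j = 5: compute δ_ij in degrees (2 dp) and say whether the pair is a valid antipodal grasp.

α = atan 0.25 = 14.04°;  2α = 28.07°
edge 1: e_1 = (+0.10, -1.20);  n_1 = (-0.9965, -0.0830)
edge 5: e_5 = (-5.35, -0.09);  n_5 = (-0.0168, +0.9999)
∠(n_1, n_5) = 93.80°
δ = |180° − 93.80°| = 86.20°
86.20° > 2α = 28.07°  →  invalid

δ = 86.20°, invalid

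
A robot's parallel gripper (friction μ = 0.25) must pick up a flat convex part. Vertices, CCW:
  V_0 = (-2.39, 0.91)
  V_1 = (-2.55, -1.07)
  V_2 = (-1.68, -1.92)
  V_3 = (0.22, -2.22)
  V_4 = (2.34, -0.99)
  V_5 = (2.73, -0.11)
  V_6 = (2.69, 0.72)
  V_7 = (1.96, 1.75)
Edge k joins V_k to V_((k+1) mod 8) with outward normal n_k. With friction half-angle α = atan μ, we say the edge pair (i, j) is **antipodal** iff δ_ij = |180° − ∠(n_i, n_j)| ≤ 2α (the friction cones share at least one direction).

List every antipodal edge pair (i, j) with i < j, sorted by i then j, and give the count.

α = atan 0.25 = 14.04°;  2α = 28.07°
n_0 = (-0.9968, +0.0805)
n_1 = (-0.6988, -0.7153)
n_2 = (-0.1560, -0.9878)
n_3 = (+0.5018, -0.8650)
n_4 = (+0.9142, -0.4052)
n_5 = (+0.9988, +0.0481)
n_6 = (+0.8159, +0.5782)
n_7 = (-0.1896, +0.9819)
  (0,1): δ = 129.71°  ·
  (0,2): δ = 94.35°  ·
  (0,3): δ = 55.26°  ·
  (0,4): δ = 19.28°  ✓
  (0,5): δ = 7.38°  ✓
  (0,6): δ = 39.95°  ·
  (0,7): δ = 105.55°  ·
  (1,2): δ = 144.64°  ·
  (1,3): δ = 105.54°  ·
  (1,4): δ = 69.57°  ·
  (1,5): δ = 42.91°  ·
  (1,6): δ = 10.34°  ✓
  (1,7): δ = 55.26°  ·
  (2,3): δ = 140.91°  ·
  (2,4): δ = 104.93°  ·
  (2,5): δ = 78.27°  ·
  (2,6): δ = 45.70°  ·
  (2,7): δ = 19.90°  ✓
  (3,4): δ = 144.02°  ·
  (3,5): δ = 117.36°  ·
  (3,6): δ = 84.80°  ·
  (3,7): δ = 19.19°  ✓
  (4,5): δ = 153.34°  ·
  (4,6): δ = 120.77°  ·
  (4,7): δ = 55.17°  ·
  (5,6): δ = 147.43°  ·
  (5,7): δ = 81.83°  ·
  (6,7): δ = 114.40°  ·
antipodal pairs: 5

count = 5; pairs: (0,4), (0,5), (1,6), (2,7), (3,7)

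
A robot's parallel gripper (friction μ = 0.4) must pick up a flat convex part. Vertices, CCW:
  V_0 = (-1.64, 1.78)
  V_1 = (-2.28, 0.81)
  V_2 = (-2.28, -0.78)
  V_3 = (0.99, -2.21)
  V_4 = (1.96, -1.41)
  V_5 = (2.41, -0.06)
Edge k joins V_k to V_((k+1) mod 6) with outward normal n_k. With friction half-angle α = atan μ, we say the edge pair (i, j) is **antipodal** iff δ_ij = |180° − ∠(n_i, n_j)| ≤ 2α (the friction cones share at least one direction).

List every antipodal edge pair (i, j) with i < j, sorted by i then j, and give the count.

count = 4; pairs: (0,3), (0,4), (1,4), (2,5)

α = atan 0.4 = 21.80°;  2α = 43.60°
n_0 = (-0.8347, +0.5507)
n_1 = (-1.0000, -0.0000)
n_2 = (-0.4007, -0.9162)
n_3 = (+0.6363, -0.7715)
n_4 = (+0.9487, -0.3162)
n_5 = (+0.4136, +0.9104)
  (0,1): δ = 146.58°  ·
  (0,2): δ = 80.20°  ·
  (0,3): δ = 17.07°  ✓
  (0,4): δ = 14.98°  ✓
  (0,5): δ = 98.98°  ·
  (1,2): δ = 113.62°  ·
  (1,3): δ = 50.49°  ·
  (1,4): δ = 18.43°  ✓
  (1,5): δ = 65.57°  ·
  (2,3): δ = 116.87°  ·
  (2,4): δ = 84.81°  ·
  (2,5): δ = 0.81°  ✓
  (3,4): δ = 147.95°  ·
  (3,5): δ = 63.95°  ·
  (4,5): δ = 96.00°  ·
antipodal pairs: 4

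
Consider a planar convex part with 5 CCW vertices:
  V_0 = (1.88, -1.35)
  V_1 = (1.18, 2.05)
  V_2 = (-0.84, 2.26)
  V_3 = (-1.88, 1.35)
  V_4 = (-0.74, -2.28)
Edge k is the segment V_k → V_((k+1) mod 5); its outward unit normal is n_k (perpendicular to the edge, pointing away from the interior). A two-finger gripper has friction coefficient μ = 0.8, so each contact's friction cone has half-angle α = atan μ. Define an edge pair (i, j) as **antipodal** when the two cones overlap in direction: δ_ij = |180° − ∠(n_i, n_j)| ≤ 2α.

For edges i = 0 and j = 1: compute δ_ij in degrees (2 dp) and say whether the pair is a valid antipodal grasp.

δ = 107.57°, invalid

α = atan 0.8 = 38.66°;  2α = 77.32°
edge 0: e_0 = (-0.70, +3.40);  n_0 = (+0.9795, +0.2017)
edge 1: e_1 = (-2.02, +0.21);  n_1 = (+0.1034, +0.9946)
∠(n_0, n_1) = 72.43°
δ = |180° − 72.43°| = 107.57°
107.57° > 2α = 77.32°  →  invalid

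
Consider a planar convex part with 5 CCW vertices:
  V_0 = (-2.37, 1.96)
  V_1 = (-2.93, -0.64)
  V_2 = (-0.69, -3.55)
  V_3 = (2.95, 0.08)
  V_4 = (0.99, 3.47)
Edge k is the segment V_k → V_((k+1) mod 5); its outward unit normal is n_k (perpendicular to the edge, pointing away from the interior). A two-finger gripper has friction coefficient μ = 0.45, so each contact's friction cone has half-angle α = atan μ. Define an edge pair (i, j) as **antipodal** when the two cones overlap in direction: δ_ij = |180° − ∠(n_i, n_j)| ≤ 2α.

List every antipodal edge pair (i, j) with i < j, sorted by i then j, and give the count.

α = atan 0.45 = 24.23°;  2α = 48.46°
n_0 = (-0.9776, +0.2106)
n_1 = (-0.7924, -0.6100)
n_2 = (+0.7061, -0.7081)
n_3 = (+0.8657, +0.5005)
n_4 = (-0.4099, +0.9121)
  (0,1): δ = 130.26°  ·
  (0,2): δ = 32.92°  ✓
  (0,3): δ = 42.19°  ✓
  (0,4): δ = 126.35°  ·
  (1,2): δ = 82.67°  ·
  (1,3): δ = 7.55°  ✓
  (1,4): δ = 76.61°  ·
  (2,3): δ = 104.89°  ·
  (2,4): δ = 20.72°  ✓
  (3,4): δ = 95.84°  ·
antipodal pairs: 4

count = 4; pairs: (0,2), (0,3), (1,3), (2,4)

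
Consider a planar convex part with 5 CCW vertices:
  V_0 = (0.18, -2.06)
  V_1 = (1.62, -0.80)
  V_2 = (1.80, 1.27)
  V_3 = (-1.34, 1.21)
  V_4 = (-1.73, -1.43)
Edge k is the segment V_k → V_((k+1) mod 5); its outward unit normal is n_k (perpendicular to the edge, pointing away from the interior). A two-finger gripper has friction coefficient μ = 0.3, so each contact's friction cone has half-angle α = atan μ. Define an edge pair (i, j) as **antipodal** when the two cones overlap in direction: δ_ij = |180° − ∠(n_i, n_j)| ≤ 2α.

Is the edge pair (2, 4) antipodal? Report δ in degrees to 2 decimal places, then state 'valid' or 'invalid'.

δ = 19.35°, valid

α = atan 0.3 = 16.70°;  2α = 33.40°
edge 2: e_2 = (-3.14, -0.06);  n_2 = (-0.0191, +0.9998)
edge 4: e_4 = (+1.91, -0.63);  n_4 = (-0.3132, -0.9497)
∠(n_2, n_4) = 160.65°
δ = |180° − 160.65°| = 19.35°
19.35° ≤ 2α = 33.40°  →  valid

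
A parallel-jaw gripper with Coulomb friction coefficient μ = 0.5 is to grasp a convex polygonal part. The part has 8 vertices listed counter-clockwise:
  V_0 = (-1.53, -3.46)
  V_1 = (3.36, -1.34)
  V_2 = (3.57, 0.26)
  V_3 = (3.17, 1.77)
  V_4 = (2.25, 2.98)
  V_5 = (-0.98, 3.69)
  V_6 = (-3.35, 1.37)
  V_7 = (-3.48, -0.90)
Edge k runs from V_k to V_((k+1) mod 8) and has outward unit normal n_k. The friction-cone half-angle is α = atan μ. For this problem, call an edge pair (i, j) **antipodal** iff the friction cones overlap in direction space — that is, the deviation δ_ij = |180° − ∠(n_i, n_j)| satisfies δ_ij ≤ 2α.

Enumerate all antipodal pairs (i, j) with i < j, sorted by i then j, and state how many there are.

α = atan 0.5 = 26.57°;  2α = 53.13°
n_0 = (+0.3978, -0.9175)
n_1 = (+0.9915, -0.1301)
n_2 = (+0.9667, +0.2561)
n_3 = (+0.7960, +0.6053)
n_4 = (+0.2147, +0.9767)
n_5 = (-0.6995, +0.7146)
n_6 = (-0.9984, +0.0572)
n_7 = (-0.7955, -0.6059)
  (0,1): δ = 120.92°  ·
  (0,2): δ = 98.60°  ·
  (0,3): δ = 76.19°  ·
  (0,4): δ = 35.84°  ✓
  (0,5): δ = 20.95°  ✓
  (0,6): δ = 63.28°  ·
  (0,7): δ = 103.86°  ·
  (1,2): δ = 157.69°  ·
  (1,3): δ = 135.28°  ·
  (1,4): δ = 94.92°  ·
  (1,5): δ = 38.13°  ✓
  (1,6): δ = 4.20°  ✓
  (1,7): δ = 44.77°  ✓
  (2,3): δ = 157.59°  ·
  (2,4): δ = 117.23°  ·
  (2,5): δ = 60.45°  ·
  (2,6): δ = 18.11°  ✓
  (2,7): δ = 22.46°  ✓
  (3,4): δ = 139.64°  ·
  (3,5): δ = 82.86°  ·
  (3,6): δ = 40.52°  ✓
  (3,7): δ = 0.05°  ✓
  (4,5): δ = 123.21°  ·
  (4,6): δ = 80.88°  ·
  (4,7): δ = 40.31°  ✓
  (5,6): δ = 137.67°  ·
  (5,7): δ = 97.09°  ·
  (6,7): δ = 139.43°  ·
antipodal pairs: 10

count = 10; pairs: (0,4), (0,5), (1,5), (1,6), (1,7), (2,6), (2,7), (3,6), (3,7), (4,7)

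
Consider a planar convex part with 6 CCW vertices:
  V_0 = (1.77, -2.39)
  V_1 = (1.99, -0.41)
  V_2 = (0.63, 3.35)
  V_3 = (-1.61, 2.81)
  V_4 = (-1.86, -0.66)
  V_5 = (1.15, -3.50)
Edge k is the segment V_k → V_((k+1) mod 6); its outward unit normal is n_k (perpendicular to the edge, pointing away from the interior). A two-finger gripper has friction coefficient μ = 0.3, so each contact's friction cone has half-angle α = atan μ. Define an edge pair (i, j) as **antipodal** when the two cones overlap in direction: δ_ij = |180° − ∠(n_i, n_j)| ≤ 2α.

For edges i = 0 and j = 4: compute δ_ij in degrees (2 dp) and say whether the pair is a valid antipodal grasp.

α = atan 0.3 = 16.70°;  2α = 33.40°
edge 0: e_0 = (+0.22, +1.98);  n_0 = (+0.9939, -0.1104)
edge 4: e_4 = (+3.01, -2.84);  n_4 = (-0.6863, -0.7273)
∠(n_0, n_4) = 127.00°
δ = |180° − 127.00°| = 53.00°
53.00° > 2α = 33.40°  →  invalid

δ = 53.00°, invalid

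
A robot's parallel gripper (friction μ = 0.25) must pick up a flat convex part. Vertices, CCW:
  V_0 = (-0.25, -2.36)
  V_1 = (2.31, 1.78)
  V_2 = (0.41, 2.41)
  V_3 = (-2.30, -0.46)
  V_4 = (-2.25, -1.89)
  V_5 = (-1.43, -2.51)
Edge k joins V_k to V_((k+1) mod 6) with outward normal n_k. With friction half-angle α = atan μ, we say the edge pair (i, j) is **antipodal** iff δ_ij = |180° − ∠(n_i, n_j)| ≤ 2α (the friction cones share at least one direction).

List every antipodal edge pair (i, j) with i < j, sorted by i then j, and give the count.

α = atan 0.25 = 14.04°;  2α = 28.07°
n_0 = (+0.8505, -0.5259)
n_1 = (+0.3147, +0.9492)
n_2 = (-0.7271, +0.6865)
n_3 = (-0.9994, -0.0349)
n_4 = (-0.6031, -0.7977)
n_5 = (+0.1261, -0.9920)
  (0,1): δ = 76.61°  ·
  (0,2): δ = 11.63°  ✓
  (0,3): δ = 33.73°  ·
  (0,4): δ = 84.64°  ·
  (0,5): δ = 128.98°  ·
  (1,2): δ = 115.01°  ·
  (1,3): δ = 69.65°  ·
  (1,4): δ = 18.75°  ✓
  (1,5): δ = 25.59°  ✓
  (2,3): δ = 134.64°  ·
  (2,4): δ = 83.74°  ·
  (2,5): δ = 39.40°  ·
  (3,4): δ = 129.10°  ·
  (3,5): δ = 84.76°  ·
  (4,5): δ = 135.66°  ·
antipodal pairs: 3

count = 3; pairs: (0,2), (1,4), (1,5)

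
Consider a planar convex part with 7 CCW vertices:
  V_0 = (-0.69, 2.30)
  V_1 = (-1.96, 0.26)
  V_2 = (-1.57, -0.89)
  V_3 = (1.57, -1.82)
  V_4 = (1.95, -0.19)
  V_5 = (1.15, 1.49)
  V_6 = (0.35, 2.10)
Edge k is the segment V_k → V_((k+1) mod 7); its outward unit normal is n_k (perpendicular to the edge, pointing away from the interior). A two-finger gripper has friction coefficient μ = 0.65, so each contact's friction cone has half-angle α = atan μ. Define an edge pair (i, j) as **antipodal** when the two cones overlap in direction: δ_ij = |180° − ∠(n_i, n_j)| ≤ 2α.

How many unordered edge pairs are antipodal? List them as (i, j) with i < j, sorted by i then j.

count = 9; pairs: (0,3), (0,4), (1,3), (1,4), (1,5), (1,6), (2,4), (2,5), (2,6)

α = atan 0.65 = 33.02°;  2α = 66.05°
n_0 = (-0.8489, +0.5285)
n_1 = (-0.9470, -0.3212)
n_2 = (-0.2840, -0.9588)
n_3 = (+0.9739, -0.2270)
n_4 = (+0.9029, +0.4299)
n_5 = (+0.6063, +0.7952)
n_6 = (+0.1888, +0.9820)
  (0,1): δ = 129.36°  ·
  (0,2): δ = 74.59°  ·
  (0,3): δ = 18.78°  ✓
  (0,4): δ = 57.37°  ✓
  (0,5): δ = 84.58°  ·
  (0,6): δ = 111.02°  ·
  (1,2): δ = 125.23°  ·
  (1,3): δ = 31.86°  ✓
  (1,4): δ = 6.73°  ✓
  (1,5): δ = 33.94°  ✓
  (1,6): δ = 60.38°  ✓
  (2,3): δ = 86.62°  ·
  (2,4): δ = 48.04°  ✓
  (2,5): δ = 20.83°  ✓
  (2,6): δ = 5.61°  ✓
  (3,4): δ = 141.41°  ·
  (3,5): δ = 114.20°  ·
  (3,6): δ = 87.76°  ·
  (4,5): δ = 152.79°  ·
  (4,6): δ = 126.35°  ·
  (5,6): δ = 153.56°  ·
antipodal pairs: 9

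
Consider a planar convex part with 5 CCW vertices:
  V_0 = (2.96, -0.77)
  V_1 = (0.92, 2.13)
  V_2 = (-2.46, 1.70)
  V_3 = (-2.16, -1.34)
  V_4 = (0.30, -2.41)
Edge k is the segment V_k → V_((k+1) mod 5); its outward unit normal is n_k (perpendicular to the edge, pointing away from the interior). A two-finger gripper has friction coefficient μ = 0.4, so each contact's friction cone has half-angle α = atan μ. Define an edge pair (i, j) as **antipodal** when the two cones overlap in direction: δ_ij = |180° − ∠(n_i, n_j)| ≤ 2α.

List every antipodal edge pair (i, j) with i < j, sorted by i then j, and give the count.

α = atan 0.4 = 21.80°;  2α = 43.60°
n_0 = (+0.8179, +0.5754)
n_1 = (-0.1262, +0.9920)
n_2 = (-0.9952, -0.0982)
n_3 = (-0.3989, -0.9170)
n_4 = (+0.5248, -0.8512)
  (0,1): δ = 117.87°  ·
  (0,2): δ = 29.49°  ✓
  (0,3): δ = 31.37°  ✓
  (0,4): δ = 86.53°  ·
  (1,2): δ = 91.61°  ·
  (1,3): δ = 30.76°  ✓
  (1,4): δ = 24.41°  ✓
  (2,3): δ = 119.14°  ·
  (2,4): δ = 63.98°  ·
  (3,4): δ = 124.84°  ·
antipodal pairs: 4

count = 4; pairs: (0,2), (0,3), (1,3), (1,4)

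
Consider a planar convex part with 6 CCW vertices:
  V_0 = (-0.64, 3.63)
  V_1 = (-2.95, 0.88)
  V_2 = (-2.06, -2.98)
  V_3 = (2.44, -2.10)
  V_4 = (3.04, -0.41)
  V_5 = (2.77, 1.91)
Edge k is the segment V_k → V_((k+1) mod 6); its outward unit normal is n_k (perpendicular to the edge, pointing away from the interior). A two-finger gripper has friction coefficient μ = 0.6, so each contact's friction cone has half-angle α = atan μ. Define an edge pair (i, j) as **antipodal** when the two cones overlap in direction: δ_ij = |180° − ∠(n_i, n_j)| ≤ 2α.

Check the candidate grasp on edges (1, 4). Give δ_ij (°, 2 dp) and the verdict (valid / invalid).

δ = 6.35°, valid

α = atan 0.6 = 30.96°;  2α = 61.93°
edge 1: e_1 = (+0.89, -3.86);  n_1 = (-0.9744, -0.2247)
edge 4: e_4 = (-0.27, +2.32);  n_4 = (+0.9933, +0.1156)
∠(n_1, n_4) = 173.65°
δ = |180° − 173.65°| = 6.35°
6.35° ≤ 2α = 61.93°  →  valid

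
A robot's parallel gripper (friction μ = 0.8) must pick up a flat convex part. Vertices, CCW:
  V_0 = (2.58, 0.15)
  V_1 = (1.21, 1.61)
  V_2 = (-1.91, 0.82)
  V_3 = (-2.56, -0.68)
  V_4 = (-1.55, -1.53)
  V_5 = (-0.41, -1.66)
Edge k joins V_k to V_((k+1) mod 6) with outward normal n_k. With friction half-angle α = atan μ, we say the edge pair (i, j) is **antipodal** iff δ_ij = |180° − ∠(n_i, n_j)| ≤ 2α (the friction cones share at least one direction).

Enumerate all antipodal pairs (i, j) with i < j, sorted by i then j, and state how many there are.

α = atan 0.8 = 38.66°;  2α = 77.32°
n_0 = (+0.7292, +0.6843)
n_1 = (-0.2455, +0.9694)
n_2 = (-0.9176, +0.3976)
n_3 = (-0.6439, -0.7651)
n_4 = (-0.1133, -0.9936)
n_5 = (+0.5179, -0.8555)
  (0,1): δ = 118.97°  ·
  (0,2): δ = 66.61°  ✓
  (0,3): δ = 6.74°  ✓
  (0,4): δ = 40.32°  ✓
  (0,5): δ = 78.01°  ·
  (1,2): δ = 127.64°  ·
  (1,3): δ = 54.29°  ✓
  (1,4): δ = 20.71°  ✓
  (1,5): δ = 16.98°  ✓
  (2,3): δ = 106.65°  ·
  (2,4): δ = 73.08°  ✓
  (2,5): δ = 35.38°  ✓
  (3,4): δ = 146.42°  ·
  (3,5): δ = 108.73°  ·
  (4,5): δ = 142.31°  ·
antipodal pairs: 8

count = 8; pairs: (0,2), (0,3), (0,4), (1,3), (1,4), (1,5), (2,4), (2,5)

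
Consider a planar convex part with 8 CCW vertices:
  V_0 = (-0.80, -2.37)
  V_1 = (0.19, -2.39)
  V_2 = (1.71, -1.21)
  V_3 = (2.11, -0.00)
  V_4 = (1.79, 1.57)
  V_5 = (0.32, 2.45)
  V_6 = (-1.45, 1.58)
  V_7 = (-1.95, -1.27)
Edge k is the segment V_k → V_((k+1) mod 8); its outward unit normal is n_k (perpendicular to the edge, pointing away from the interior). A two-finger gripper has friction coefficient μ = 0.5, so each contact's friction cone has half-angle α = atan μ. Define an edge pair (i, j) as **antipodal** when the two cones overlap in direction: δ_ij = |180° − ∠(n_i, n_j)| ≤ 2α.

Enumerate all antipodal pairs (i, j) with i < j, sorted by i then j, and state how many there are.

α = atan 0.5 = 26.57°;  2α = 53.13°
n_0 = (-0.0202, -0.9998)
n_1 = (+0.6132, -0.7899)
n_2 = (+0.9495, -0.3139)
n_3 = (+0.9799, +0.1997)
n_4 = (+0.5136, +0.8580)
n_5 = (-0.4411, +0.8974)
n_6 = (-0.9850, +0.1728)
n_7 = (-0.6912, -0.7226)
  (0,1): δ = 141.02°  ·
  (0,2): δ = 107.14°  ·
  (0,3): δ = 77.32°  ·
  (0,4): δ = 29.75°  ✓
  (0,5): δ = 27.33°  ✓
  (0,6): δ = 81.21°  ·
  (0,7): δ = 137.43°  ·
  (1,2): δ = 146.12°  ·
  (1,3): δ = 116.30°  ·
  (1,4): δ = 68.73°  ·
  (1,5): δ = 11.65°  ✓
  (1,6): δ = 42.23°  ✓
  (1,7): δ = 98.45°  ·
  (2,3): δ = 150.19°  ·
  (2,4): δ = 102.61°  ·
  (2,5): δ = 45.53°  ✓
  (2,6): δ = 8.34°  ✓
  (2,7): δ = 64.57°  ·
  (3,4): δ = 132.43°  ·
  (3,5): δ = 75.35°  ·
  (3,6): δ = 21.47°  ✓
  (3,7): δ = 34.75°  ✓
  (4,5): δ = 122.92°  ·
  (4,6): δ = 69.04°  ·
  (4,7): δ = 12.82°  ✓
  (5,6): δ = 126.13°  ·
  (5,7): δ = 69.90°  ·
  (6,7): δ = 123.78°  ·
antipodal pairs: 9

count = 9; pairs: (0,4), (0,5), (1,5), (1,6), (2,5), (2,6), (3,6), (3,7), (4,7)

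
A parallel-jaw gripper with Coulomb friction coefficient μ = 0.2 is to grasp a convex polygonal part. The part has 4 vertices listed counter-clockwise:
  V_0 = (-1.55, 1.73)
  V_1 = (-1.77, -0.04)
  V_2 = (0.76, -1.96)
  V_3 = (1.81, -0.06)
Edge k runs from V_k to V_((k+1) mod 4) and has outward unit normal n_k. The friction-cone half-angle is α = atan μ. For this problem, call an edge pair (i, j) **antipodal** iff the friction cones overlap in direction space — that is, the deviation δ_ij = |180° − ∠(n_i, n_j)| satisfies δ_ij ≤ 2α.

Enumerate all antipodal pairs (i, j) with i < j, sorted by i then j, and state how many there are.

count = 2; pairs: (0,2), (1,3)

α = atan 0.2 = 11.31°;  2α = 22.62°
n_0 = (-0.9924, +0.1233)
n_1 = (-0.6045, -0.7966)
n_2 = (+0.8752, -0.4837)
n_3 = (+0.4702, +0.8826)
  (0,1): δ = 120.11°  ·
  (0,2): δ = 21.84°  ✓
  (0,3): δ = 69.04°  ·
  (1,2): δ = 81.73°  ·
  (1,3): δ = 9.15°  ✓
  (2,3): δ = 89.12°  ·
antipodal pairs: 2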